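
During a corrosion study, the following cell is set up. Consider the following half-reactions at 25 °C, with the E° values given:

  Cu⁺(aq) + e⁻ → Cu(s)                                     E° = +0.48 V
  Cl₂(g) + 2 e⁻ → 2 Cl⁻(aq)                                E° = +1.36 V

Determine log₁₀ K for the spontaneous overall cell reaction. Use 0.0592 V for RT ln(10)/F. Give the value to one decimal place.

29.7

Cathode: Cl₂/Cl⁻; anode: Cu⁺/Cu. E°cell = +0.88 V, n = 2.
log K = nE°cell / 0.0592 = (2)(+0.88) / 0.0592 = 29.7.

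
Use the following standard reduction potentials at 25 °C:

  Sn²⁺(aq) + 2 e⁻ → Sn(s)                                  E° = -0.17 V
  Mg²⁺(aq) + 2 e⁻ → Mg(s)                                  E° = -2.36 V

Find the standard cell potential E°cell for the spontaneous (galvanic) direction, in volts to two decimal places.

+2.19 V

The Sn²⁺/Sn couple has the higher reduction potential, so it is the cathode; Mg²⁺/Mg is oxidised at the anode.
E°cell = E°(cathode) − E°(anode) = (-0.17) − (-2.36) = +2.19 V.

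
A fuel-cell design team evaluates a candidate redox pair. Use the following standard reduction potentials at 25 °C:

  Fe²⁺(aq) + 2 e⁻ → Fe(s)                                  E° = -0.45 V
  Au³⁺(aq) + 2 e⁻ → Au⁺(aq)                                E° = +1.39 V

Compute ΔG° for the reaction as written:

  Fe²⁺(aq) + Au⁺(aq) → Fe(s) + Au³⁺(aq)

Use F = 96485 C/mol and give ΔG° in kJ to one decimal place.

As written, Fe²⁺/Fe is reduced (cathode) and Au³⁺/Au⁺ is oxidised (anode), so E°cell = (-0.45) − (+1.39) = -1.84 V.
Balancing electrons gives n = 2.
ΔG° = −nFE° = −(2)(96485)(-1.84) = 355,065 J = +355.1 kJ.

+355.1 kJ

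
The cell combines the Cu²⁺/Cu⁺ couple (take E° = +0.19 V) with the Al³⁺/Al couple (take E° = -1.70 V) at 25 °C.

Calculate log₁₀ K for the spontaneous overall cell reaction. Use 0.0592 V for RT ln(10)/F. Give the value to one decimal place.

95.8

Cathode: Cu²⁺/Cu⁺; anode: Al³⁺/Al. E°cell = +1.89 V, n = 3.
log K = nE°cell / 0.0592 = (3)(+1.89) / 0.0592 = 95.8.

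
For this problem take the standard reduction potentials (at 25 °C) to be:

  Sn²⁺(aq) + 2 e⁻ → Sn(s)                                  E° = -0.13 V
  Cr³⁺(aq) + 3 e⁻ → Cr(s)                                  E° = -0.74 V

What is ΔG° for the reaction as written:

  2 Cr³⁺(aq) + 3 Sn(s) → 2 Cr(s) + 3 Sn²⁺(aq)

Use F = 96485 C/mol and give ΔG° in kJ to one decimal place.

+353.1 kJ

As written, Cr³⁺/Cr is reduced (cathode) and Sn²⁺/Sn is oxidised (anode), so E°cell = (-0.74) − (-0.13) = -0.61 V.
Balancing electrons gives n = 6.
ΔG° = −nFE° = −(6)(96485)(-0.61) = 353,135 J = +353.1 kJ.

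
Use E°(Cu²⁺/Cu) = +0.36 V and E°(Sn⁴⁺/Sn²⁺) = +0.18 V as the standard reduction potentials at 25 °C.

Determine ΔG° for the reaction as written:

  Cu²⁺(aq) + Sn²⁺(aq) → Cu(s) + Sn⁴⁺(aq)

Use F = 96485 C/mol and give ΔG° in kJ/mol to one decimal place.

As written, Cu²⁺/Cu is reduced (cathode) and Sn⁴⁺/Sn²⁺ is oxidised (anode), so E°cell = (+0.36) − (+0.18) = +0.18 V.
Balancing electrons gives n = 2.
ΔG° = −nFE° = −(2)(96485)(+0.18) = -34,735 J = -34.7 kJ/mol.

-34.7 kJ/mol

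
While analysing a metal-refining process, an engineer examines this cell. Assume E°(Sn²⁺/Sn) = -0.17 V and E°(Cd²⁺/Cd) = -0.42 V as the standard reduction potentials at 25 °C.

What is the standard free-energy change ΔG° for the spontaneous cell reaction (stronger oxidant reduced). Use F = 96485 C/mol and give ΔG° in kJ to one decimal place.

-48.2 kJ

Sn²⁺/Sn (E° = -0.17 V) is the cathode; Cd²⁺/Cd (E° = -0.42 V) is the anode, so E°cell = +0.25 V.
Balancing electrons gives n = 2 (lcm of 2 and 2).
ΔG° = −nFE° = −(2)(96485)(+0.25) = -48,242 J = -48.2 kJ.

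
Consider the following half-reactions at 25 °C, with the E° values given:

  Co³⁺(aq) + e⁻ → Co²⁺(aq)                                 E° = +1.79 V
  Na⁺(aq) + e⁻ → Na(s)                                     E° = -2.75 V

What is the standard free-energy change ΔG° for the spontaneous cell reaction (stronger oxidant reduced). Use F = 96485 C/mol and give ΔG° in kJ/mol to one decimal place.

-438.0 kJ/mol

Co³⁺/Co²⁺ (E° = +1.79 V) is the cathode; Na⁺/Na (E° = -2.75 V) is the anode, so E°cell = +4.54 V.
Balancing electrons gives n = 1 (lcm of 1 and 1).
ΔG° = −nFE° = −(1)(96485)(+4.54) = -438,042 J = -438.0 kJ/mol.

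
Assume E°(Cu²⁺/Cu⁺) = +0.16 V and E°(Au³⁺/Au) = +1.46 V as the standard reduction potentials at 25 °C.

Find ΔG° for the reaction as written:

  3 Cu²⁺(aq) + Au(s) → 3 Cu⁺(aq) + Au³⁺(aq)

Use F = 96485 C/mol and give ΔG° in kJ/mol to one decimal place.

+376.3 kJ/mol

As written, Cu²⁺/Cu⁺ is reduced (cathode) and Au³⁺/Au is oxidised (anode), so E°cell = (+0.16) − (+1.46) = -1.30 V.
Balancing electrons gives n = 3.
ΔG° = −nFE° = −(3)(96485)(-1.30) = 376,292 J = +376.3 kJ/mol.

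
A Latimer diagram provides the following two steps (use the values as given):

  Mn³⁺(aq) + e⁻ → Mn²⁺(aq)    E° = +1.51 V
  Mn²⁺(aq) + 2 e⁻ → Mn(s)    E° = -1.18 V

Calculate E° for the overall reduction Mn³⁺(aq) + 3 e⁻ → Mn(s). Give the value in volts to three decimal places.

Adding the free-energy changes (−nFE°) of the two steps gives −n₃FE°₃ = −n₁FE°₁ − n₂FE°₂.
E°₃ = (1×+1.51 + 2×-1.18) / 3 = (-0.850) / 3 = -0.283 V.

-0.283 V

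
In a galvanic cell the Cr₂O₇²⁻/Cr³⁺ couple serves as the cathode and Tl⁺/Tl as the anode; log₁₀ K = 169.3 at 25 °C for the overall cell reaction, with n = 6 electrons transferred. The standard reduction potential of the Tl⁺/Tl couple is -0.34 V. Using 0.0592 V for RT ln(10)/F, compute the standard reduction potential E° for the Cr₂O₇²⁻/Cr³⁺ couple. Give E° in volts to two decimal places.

E°cell = (0.0592/n)·log K = (0.0592/6)(169.3) = +1.670 V.
Since Cr₂O₇²⁻/Cr³⁺ is the cathode and Tl⁺/Tl the anode, E°cell = E°(Cr₂O₇²⁻/Cr³⁺) − E°(Tl⁺/Tl).
So E°(Cr₂O₇²⁻/Cr³⁺) = E°cell + E°(Tl⁺/Tl) = +1.670 + (-0.34) = +1.33 V.

+1.33 V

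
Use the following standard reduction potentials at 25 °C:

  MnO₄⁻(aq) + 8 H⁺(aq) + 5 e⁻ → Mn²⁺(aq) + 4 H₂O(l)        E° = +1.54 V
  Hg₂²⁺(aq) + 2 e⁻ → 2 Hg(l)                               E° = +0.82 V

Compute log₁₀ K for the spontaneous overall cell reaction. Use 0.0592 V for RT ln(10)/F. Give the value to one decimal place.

121.6

Cathode: MnO₄⁻/Mn²⁺; anode: Hg₂²⁺/Hg. E°cell = +0.72 V, n = 10.
log K = nE°cell / 0.0592 = (10)(+0.72) / 0.0592 = 121.6.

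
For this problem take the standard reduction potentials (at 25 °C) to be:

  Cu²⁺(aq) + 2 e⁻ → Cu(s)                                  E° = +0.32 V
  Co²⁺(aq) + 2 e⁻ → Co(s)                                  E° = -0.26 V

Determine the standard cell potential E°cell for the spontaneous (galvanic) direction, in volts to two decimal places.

+0.58 V

The Cu²⁺/Cu couple has the higher reduction potential, so it is the cathode; Co²⁺/Co is oxidised at the anode.
E°cell = E°(cathode) − E°(anode) = (+0.32) − (-0.26) = +0.58 V.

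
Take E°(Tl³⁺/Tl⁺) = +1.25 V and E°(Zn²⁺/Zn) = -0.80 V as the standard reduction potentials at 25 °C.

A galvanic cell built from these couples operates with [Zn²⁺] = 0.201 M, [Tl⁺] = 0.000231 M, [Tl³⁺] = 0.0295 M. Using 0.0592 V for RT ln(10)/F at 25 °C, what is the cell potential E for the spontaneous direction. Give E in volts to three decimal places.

+2.133 V

Tl³⁺/Tl⁺ is the cathode (higher E°), Zn²⁺/Zn the anode: E°cell = +1.25 − (-0.80) = +2.05 V, n = 2.
Overall: Tl³⁺(aq) + Zn(s) → Tl⁺(aq) + Zn²⁺(aq)
Q = [Tl⁺]·[Zn²⁺] / ([Tl³⁺]); log Q = -2.803.
E = E° − (0.0592/n) log Q = +2.05 − (0.0592/2)(-2.803) = +2.133 V.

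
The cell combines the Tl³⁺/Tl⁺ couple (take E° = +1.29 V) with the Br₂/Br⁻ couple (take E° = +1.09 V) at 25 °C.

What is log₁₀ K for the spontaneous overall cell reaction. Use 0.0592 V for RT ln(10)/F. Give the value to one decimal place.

6.8

Cathode: Tl³⁺/Tl⁺; anode: Br₂/Br⁻. E°cell = +0.20 V, n = 2.
log K = nE°cell / 0.0592 = (2)(+0.20) / 0.0592 = 6.8.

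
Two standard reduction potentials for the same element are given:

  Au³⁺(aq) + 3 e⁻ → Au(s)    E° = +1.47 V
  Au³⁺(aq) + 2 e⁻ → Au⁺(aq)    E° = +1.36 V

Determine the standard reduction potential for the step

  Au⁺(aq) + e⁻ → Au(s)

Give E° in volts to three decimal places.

+1.690 V

Sequential free energies add, so n₃E°₃ = n₁E°₁ + n₂E°₂.
With n₃ = 3, and the known step contributing 2×(+1.36) V, the unknown satisfies 1·E° = 3×(+1.47) − 2×(+1.36) = +1.690.
E° = +1.690 / 1 = +1.690 V.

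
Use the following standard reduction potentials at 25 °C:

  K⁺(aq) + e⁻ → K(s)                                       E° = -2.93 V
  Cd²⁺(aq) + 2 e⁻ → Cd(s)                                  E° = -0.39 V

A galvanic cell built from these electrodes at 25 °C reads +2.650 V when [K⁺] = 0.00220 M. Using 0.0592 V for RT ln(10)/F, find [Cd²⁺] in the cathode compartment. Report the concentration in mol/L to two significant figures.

Cd²⁺/Cd is the cathode, K⁺/K the anode: E°cell = +2.54 V, n = 2.
Overall reaction: Cd²⁺(aq) + 2 K(s) → Cd(s) + 2 K⁺(aq); Q = [K⁺]^2/[Cd²⁺]^1.
From E = E° − (0.0592/n) log Q: log Q = (E° − E)·n/0.0592 = (+2.54 − (+2.650))·2/0.0592 = -3.7162.
So 1·log[Cd²⁺] = 2·log(0.0022) − log Q = -5.3152 − (-3.7162) = -1.5990; [Cd²⁺] = 10^(-1.5990) ≈ 0.025 M.

0.025 M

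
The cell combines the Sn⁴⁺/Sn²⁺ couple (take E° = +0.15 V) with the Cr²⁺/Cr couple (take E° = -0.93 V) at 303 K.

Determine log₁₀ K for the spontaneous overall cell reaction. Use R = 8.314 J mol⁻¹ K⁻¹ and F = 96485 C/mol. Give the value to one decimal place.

35.9

Cathode: Sn⁴⁺/Sn²⁺; anode: Cr²⁺/Cr. E°cell = (+0.15) − (-0.93) = +1.08 V, with n = 2.
ΔG° = −nFE° = −RT ln K, so ln K = nFE°/(RT) = (2)(96485)(+1.08) / ((8.314)(303)) = 82.730.
log₁₀ K = 82.730 / ln 10 = 35.9.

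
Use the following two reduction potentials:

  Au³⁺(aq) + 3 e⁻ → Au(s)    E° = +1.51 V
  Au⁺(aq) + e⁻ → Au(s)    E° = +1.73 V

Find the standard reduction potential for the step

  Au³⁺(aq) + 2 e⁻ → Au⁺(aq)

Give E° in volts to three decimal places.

Sequential free energies add, so n₃E°₃ = n₁E°₁ + n₂E°₂.
With n₃ = 3, and the known step contributing 1×(+1.73) V, the unknown satisfies 2·E° = 3×(+1.51) − 1×(+1.73) = +2.800.
E° = +2.800 / 2 = +1.400 V.

+1.400 V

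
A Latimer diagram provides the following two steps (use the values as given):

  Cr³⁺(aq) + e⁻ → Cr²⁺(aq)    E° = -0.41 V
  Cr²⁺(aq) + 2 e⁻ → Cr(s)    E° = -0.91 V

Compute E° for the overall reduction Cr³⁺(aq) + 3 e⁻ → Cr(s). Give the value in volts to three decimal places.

-0.743 V

Adding the free-energy changes (−nFE°) of the two steps gives −n₃FE°₃ = −n₁FE°₁ − n₂FE°₂.
E°₃ = (1×-0.41 + 2×-0.91) / 3 = (-2.230) / 3 = -0.743 V.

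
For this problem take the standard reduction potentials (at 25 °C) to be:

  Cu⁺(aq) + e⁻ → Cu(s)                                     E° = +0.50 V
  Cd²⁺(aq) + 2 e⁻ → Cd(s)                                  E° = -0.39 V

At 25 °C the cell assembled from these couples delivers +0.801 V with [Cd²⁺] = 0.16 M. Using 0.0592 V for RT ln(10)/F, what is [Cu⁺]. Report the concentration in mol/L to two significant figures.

0.013 M

Cu⁺/Cu is the cathode, Cd²⁺/Cd the anode: E°cell = +0.89 V, n = 2.
Overall reaction: 2 Cu⁺(aq) + Cd(s) → 2 Cu(s) + Cd²⁺(aq); Q = [Cd²⁺]^1/[Cu⁺]^2.
From E = E° − (0.0592/n) log Q: log Q = (E° − E)·n/0.0592 = (+0.89 − (+0.801))·2/0.0592 = 3.0068.
So 2·log[Cu⁺] = 1·log(0.16) − log Q = -0.7959 − (3.0068) = -3.8027; log[Cu⁺] = -3.8027 / 2 = -1.9014; [Cu⁺] = 10^(-1.9014) ≈ 0.013 M.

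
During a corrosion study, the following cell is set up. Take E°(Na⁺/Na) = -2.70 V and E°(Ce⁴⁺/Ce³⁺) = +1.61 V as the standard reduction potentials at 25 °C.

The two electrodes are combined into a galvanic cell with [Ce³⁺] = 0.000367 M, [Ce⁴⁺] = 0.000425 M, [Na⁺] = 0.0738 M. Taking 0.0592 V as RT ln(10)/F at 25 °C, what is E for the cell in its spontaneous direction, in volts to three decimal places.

Ce⁴⁺/Ce³⁺ is the cathode (higher E°), Na⁺/Na the anode: E°cell = +1.61 − (-2.70) = +4.31 V, n = 1.
Overall: Ce⁴⁺(aq) + Na(s) → Ce³⁺(aq) + Na⁺(aq)
Q = [Ce³⁺]·[Na⁺] / ([Ce⁴⁺]); log Q = -1.196.
E = E° − (0.0592/n) log Q = +4.31 − (0.0592/1)(-1.196) = +4.381 V.

+4.381 V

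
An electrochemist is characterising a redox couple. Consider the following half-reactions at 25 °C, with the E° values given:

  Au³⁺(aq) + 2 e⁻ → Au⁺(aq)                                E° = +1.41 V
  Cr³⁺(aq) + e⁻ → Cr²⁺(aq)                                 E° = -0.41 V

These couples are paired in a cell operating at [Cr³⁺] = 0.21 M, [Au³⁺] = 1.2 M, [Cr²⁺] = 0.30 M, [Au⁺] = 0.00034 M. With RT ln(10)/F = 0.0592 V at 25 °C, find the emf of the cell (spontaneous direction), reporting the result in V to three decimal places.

+1.934 V

Au³⁺/Au⁺ is the cathode (higher E°), Cr³⁺/Cr²⁺ the anode: E°cell = +1.41 − (-0.41) = +1.82 V, n = 2.
Overall: Au³⁺(aq) + 2 Cr²⁺(aq) → Au⁺(aq) + 2 Cr³⁺(aq)
Q = [Au⁺]·[Cr³⁺]^2 / ([Au³⁺]·[Cr²⁺]^2); log Q = -3.858.
E = E° − (0.0592/n) log Q = +1.82 − (0.0592/2)(-3.858) = +1.934 V.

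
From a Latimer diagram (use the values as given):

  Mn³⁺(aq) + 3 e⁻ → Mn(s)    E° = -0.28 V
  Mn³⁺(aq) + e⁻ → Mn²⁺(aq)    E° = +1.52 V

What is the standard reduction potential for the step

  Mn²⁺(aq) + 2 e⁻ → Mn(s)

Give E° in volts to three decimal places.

Sequential free energies add, so n₃E°₃ = n₁E°₁ + n₂E°₂.
With n₃ = 3, and the known step contributing 1×(+1.52) V, the unknown satisfies 2·E° = 3×(-0.28) − 1×(+1.52) = -2.360.
E° = -2.360 / 2 = -1.180 V.

-1.180 V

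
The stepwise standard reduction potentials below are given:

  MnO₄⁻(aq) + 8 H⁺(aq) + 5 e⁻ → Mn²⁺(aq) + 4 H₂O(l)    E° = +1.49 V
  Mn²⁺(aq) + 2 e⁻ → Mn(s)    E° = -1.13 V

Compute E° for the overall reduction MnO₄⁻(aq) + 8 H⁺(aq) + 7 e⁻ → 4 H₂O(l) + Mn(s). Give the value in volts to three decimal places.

+0.741 V

Since ΔG° = −nFE° is additive over sequential reductions, n₃E°₃ = n₁E°₁ + n₂E°₂.
E°₃ = (5×+1.49 + 2×-1.13) / 7 = (+5.190) / 7 = +0.741 V.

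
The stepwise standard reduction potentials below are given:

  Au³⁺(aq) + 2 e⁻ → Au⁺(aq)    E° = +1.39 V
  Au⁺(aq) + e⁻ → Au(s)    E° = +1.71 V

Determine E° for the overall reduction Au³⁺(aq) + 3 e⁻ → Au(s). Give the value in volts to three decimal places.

Adding the free-energy changes (−nFE°) of the two steps gives −n₃FE°₃ = −n₁FE°₁ − n₂FE°₂.
E°₃ = (2×+1.39 + 1×+1.71) / 3 = (+4.490) / 3 = +1.497 V.

+1.497 V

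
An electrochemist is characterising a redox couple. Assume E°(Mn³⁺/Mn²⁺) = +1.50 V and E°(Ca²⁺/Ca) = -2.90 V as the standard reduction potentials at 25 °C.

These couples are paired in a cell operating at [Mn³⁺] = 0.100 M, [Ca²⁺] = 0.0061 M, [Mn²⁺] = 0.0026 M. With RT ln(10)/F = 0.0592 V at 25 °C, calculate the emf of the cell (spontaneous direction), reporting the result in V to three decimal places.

+4.559 V

Mn³⁺/Mn²⁺ is the cathode (higher E°), Ca²⁺/Ca the anode: E°cell = +1.50 − (-2.90) = +4.40 V, n = 2.
Overall: 2 Mn³⁺(aq) + Ca(s) → 2 Mn²⁺(aq) + Ca²⁺(aq)
Q = [Mn²⁺]^2·[Ca²⁺] / ([Mn³⁺]^2); log Q = -5.385.
E = E° − (0.0592/n) log Q = +4.40 − (0.0592/2)(-5.385) = +4.559 V.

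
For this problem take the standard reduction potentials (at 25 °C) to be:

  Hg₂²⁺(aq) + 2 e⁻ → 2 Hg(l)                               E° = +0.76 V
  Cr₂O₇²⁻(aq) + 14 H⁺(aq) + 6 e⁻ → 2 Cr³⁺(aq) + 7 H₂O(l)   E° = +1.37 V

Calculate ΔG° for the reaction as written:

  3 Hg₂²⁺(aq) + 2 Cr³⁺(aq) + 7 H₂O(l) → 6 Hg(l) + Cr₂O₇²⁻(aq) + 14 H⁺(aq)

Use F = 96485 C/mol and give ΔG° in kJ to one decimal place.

As written, Hg₂²⁺/Hg is reduced (cathode) and Cr₂O₇²⁻/Cr³⁺ is oxidised (anode), so E°cell = (+0.76) − (+1.37) = -0.61 V.
Balancing electrons gives n = 6.
ΔG° = −nFE° = −(6)(96485)(-0.61) = 353,135 J = +353.1 kJ.

+353.1 kJ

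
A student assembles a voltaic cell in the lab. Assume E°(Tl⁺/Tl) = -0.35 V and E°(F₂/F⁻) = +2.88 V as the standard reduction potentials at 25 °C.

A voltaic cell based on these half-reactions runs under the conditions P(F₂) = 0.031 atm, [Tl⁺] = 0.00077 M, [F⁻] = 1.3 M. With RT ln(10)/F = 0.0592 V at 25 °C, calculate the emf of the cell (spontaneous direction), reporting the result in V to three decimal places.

+3.363 V

F₂/F⁻ is the cathode (higher E°), Tl⁺/Tl the anode: E°cell = +2.88 − (-0.35) = +3.23 V, n = 2.
Overall: F₂(g) + 2 Tl(s) → 2 F⁻(aq) + 2 Tl⁺(aq)
Q = [F⁻]^2·[Tl⁺]^2 / (P(F₂)); log Q = -4.490.
E = E° − (0.0592/n) log Q = +3.23 − (0.0592/2)(-4.490) = +3.363 V.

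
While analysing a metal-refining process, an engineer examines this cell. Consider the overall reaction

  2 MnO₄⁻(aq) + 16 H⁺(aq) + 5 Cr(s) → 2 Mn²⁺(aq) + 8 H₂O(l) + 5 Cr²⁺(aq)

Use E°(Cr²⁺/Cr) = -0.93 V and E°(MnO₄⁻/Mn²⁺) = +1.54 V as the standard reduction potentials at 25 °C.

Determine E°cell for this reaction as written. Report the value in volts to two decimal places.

The MnO₄⁻/Mn²⁺ couple has the higher reduction potential, so it is the cathode; Cr²⁺/Cr is oxidised at the anode.
E°cell = E°(cathode) − E°(anode) = (+1.54) − (-0.93) = +2.47 V.
Since E°cell > 0, the reaction is spontaneous under standard conditions.

+2.47 V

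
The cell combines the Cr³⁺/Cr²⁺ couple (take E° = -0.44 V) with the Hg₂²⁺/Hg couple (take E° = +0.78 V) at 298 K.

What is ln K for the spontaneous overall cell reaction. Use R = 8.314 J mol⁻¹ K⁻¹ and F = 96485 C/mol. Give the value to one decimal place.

95.0

Cathode: Hg₂²⁺/Hg; anode: Cr³⁺/Cr²⁺. E°cell = (+0.78) − (-0.44) = +1.22 V, with n = 2.
ΔG° = −nFE° = −RT ln K, so ln K = nFE°/(RT) = (2)(96485)(+1.22) / ((8.314)(298)) = 95.022.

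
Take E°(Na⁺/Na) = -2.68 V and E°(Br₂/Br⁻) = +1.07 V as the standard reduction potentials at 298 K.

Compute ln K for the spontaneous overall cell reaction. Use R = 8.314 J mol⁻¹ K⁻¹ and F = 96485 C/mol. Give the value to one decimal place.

Cathode: Br₂/Br⁻; anode: Na⁺/Na. E°cell = (+1.07) − (-2.68) = +3.75 V, with n = 2.
ΔG° = −nFE° = −RT ln K, so ln K = nFE°/(RT) = (2)(96485)(+3.75) / ((8.314)(298)) = 292.075.

292.1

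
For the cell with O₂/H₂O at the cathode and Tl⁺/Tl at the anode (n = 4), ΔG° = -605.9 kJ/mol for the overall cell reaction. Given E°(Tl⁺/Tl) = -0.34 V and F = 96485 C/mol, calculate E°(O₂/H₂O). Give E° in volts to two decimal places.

E°cell = −ΔG°/(nF) = −(-605.9×10³)/((4)(96485)) = +1.570 V.
Since O₂/H₂O is the cathode and Tl⁺/Tl the anode, E°cell = E°(O₂/H₂O) − E°(Tl⁺/Tl).
So E°(O₂/H₂O) = E°cell + E°(Tl⁺/Tl) = +1.570 + (-0.34) = +1.23 V.

+1.23 V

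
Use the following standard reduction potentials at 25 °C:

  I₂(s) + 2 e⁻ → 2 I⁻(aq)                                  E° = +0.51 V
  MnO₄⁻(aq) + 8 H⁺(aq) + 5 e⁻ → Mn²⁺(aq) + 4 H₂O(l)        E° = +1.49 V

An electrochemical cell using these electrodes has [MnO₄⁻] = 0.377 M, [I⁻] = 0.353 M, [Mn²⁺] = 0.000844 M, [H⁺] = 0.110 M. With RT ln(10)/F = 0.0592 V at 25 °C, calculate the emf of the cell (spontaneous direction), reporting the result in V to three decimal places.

MnO₄⁻/Mn²⁺ is the cathode (higher E°), I₂/I⁻ the anode: E°cell = +1.49 − (+0.51) = +0.98 V, n = 10.
Overall: 2 MnO₄⁻(aq) + 16 H⁺(aq) + 10 I⁻(aq) → 2 Mn²⁺(aq) + 8 H₂O(l) + 5 I₂(s)
Q = [Mn²⁺]^2 / ([MnO₄⁻]^2·[H⁺]^16·[I⁻]^10); log Q = 14.560.
E = E° − (0.0592/n) log Q = +0.98 − (0.0592/10)(14.560) = +0.894 V.

+0.894 V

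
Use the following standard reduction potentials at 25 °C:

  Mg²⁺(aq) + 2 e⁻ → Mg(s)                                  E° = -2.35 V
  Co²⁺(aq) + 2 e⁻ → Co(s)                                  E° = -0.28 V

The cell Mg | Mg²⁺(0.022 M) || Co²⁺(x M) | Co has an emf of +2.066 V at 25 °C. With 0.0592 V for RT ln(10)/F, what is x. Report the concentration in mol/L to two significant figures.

Co²⁺/Co is the cathode, Mg²⁺/Mg the anode: E°cell = +2.07 V, n = 2.
Overall reaction: Co²⁺(aq) + Mg(s) → Co(s) + Mg²⁺(aq); Q = [Mg²⁺]^1/[Co²⁺]^1.
From E = E° − (0.0592/n) log Q: log Q = (E° − E)·n/0.0592 = (+2.07 − (+2.066))·2/0.0592 = 0.1351.
So 1·log[Co²⁺] = 1·log(0.022) − log Q = -1.6576 − (0.1351) = -1.7927; [Co²⁺] = 10^(-1.7927) ≈ 0.016 M.

0.016 M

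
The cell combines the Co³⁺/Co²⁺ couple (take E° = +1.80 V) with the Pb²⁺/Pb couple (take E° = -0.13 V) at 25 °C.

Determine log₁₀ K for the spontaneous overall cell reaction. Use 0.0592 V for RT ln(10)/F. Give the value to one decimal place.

65.2

Cathode: Co³⁺/Co²⁺; anode: Pb²⁺/Pb. E°cell = +1.93 V, n = 2.
log K = nE°cell / 0.0592 = (2)(+1.93) / 0.0592 = 65.2.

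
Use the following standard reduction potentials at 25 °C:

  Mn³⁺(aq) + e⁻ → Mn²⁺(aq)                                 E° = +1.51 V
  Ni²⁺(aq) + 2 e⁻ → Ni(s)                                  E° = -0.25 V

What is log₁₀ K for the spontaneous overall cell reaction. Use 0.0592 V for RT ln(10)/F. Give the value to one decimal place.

Cathode: Mn³⁺/Mn²⁺; anode: Ni²⁺/Ni. E°cell = +1.76 V, n = 2.
log K = nE°cell / 0.0592 = (2)(+1.76) / 0.0592 = 59.5.

59.5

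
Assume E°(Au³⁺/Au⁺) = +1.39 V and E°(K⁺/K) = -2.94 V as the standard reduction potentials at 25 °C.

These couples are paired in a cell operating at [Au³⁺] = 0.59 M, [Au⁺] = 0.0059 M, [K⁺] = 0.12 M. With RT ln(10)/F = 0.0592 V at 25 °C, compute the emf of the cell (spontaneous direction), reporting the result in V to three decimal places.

Au³⁺/Au⁺ is the cathode (higher E°), K⁺/K the anode: E°cell = +1.39 − (-2.94) = +4.33 V, n = 2.
Overall: Au³⁺(aq) + 2 K(s) → Au⁺(aq) + 2 K⁺(aq)
Q = [Au⁺]·[K⁺]^2 / ([Au³⁺]); log Q = -3.842.
E = E° − (0.0592/n) log Q = +4.33 − (0.0592/2)(-3.842) = +4.444 V.

+4.444 V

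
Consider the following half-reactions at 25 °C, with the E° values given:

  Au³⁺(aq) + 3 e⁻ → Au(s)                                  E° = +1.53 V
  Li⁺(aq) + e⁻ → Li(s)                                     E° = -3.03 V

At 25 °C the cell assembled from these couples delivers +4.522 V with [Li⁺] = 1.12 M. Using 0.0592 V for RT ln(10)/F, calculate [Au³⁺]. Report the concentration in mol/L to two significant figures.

0.017 M

Au³⁺/Au is the cathode, Li⁺/Li the anode: E°cell = +4.56 V, n = 3.
Overall reaction: Au³⁺(aq) + 3 Li(s) → Au(s) + 3 Li⁺(aq); Q = [Li⁺]^3/[Au³⁺]^1.
From E = E° − (0.0592/n) log Q: log Q = (E° − E)·n/0.0592 = (+4.56 − (+4.522))·3/0.0592 = 1.9257.
So 1·log[Au³⁺] = 3·log(1.12) − log Q = 0.1477 − (1.9257) = -1.7780; [Au³⁺] = 10^(-1.7780) ≈ 0.017 M.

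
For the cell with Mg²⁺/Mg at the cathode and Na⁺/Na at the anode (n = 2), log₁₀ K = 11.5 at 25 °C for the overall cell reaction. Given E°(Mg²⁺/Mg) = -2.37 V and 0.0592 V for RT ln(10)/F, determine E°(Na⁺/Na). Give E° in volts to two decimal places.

-2.71 V

E°cell = (0.0592/n)·log K = (0.0592/2)(11.5) = +0.340 V.
Since Mg²⁺/Mg is the cathode and Na⁺/Na the anode, E°cell = E°(Mg²⁺/Mg) − E°(Na⁺/Na).
So E°(Na⁺/Na) = E°(Mg²⁺/Mg) − E°cell = (-2.37) − (+0.340) = -2.71 V.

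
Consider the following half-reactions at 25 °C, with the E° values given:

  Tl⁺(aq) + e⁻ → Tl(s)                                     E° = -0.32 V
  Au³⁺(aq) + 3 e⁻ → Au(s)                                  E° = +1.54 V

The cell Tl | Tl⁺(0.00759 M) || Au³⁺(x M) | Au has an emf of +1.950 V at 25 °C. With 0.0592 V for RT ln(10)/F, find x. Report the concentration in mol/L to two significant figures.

Au³⁺/Au is the cathode, Tl⁺/Tl the anode: E°cell = +1.86 V, n = 3.
Overall reaction: Au³⁺(aq) + 3 Tl(s) → Au(s) + 3 Tl⁺(aq); Q = [Tl⁺]^3/[Au³⁺]^1.
From E = E° − (0.0592/n) log Q: log Q = (E° − E)·n/0.0592 = (+1.86 − (+1.950))·3/0.0592 = -4.5608.
So 1·log[Au³⁺] = 3·log(0.00759) − log Q = -6.3593 − (-4.5608) = -1.7985; [Au³⁺] = 10^(-1.7985) ≈ 0.016 M.

0.016 M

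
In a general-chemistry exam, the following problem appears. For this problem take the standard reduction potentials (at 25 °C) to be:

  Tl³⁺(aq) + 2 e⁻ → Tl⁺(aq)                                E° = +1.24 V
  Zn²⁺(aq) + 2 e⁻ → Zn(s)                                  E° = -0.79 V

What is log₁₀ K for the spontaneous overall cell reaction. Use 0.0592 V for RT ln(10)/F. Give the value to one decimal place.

Cathode: Tl³⁺/Tl⁺; anode: Zn²⁺/Zn. E°cell = +2.03 V, n = 2.
log K = nE°cell / 0.0592 = (2)(+2.03) / 0.0592 = 68.6.

68.6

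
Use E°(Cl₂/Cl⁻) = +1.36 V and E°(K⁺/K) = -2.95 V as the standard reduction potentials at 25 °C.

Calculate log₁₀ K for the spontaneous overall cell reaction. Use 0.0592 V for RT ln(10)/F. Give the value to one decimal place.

145.6

Cathode: Cl₂/Cl⁻; anode: K⁺/K. E°cell = +4.31 V, n = 2.
log K = nE°cell / 0.0592 = (2)(+4.31) / 0.0592 = 145.6.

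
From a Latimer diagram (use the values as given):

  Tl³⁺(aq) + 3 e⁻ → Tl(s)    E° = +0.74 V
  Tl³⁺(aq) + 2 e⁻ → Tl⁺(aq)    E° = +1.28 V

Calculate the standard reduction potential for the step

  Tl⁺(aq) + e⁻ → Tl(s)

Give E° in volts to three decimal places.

-0.340 V

Sequential free energies add, so n₃E°₃ = n₁E°₁ + n₂E°₂.
With n₃ = 3, and the known step contributing 2×(+1.28) V, the unknown satisfies 1·E° = 3×(+0.74) − 2×(+1.28) = -0.340.
E° = -0.340 / 1 = -0.340 V.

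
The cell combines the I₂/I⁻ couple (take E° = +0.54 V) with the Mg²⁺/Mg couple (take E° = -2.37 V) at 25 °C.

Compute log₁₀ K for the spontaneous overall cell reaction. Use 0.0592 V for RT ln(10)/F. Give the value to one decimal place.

98.3

Cathode: I₂/I⁻; anode: Mg²⁺/Mg. E°cell = +2.91 V, n = 2.
log K = nE°cell / 0.0592 = (2)(+2.91) / 0.0592 = 98.3.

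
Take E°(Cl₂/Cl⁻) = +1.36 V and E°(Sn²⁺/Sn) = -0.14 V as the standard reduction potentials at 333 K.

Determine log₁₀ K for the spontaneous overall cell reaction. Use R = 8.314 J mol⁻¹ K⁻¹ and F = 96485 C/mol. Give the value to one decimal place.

45.4

Cathode: Cl₂/Cl⁻; anode: Sn²⁺/Sn. E°cell = (+1.36) − (-0.14) = +1.50 V, with n = 2.
ΔG° = −nFE° = −RT ln K, so ln K = nFE°/(RT) = (2)(96485)(+1.50) / ((8.314)(333)) = 104.551.
log₁₀ K = 104.551 / ln 10 = 45.4.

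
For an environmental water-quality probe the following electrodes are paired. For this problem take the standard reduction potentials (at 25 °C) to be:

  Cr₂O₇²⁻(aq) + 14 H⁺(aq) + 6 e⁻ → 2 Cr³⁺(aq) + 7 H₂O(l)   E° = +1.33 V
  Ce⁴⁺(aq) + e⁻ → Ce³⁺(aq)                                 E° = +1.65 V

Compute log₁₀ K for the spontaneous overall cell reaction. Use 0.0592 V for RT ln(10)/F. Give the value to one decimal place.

32.4

Cathode: Ce⁴⁺/Ce³⁺; anode: Cr₂O₇²⁻/Cr³⁺. E°cell = +0.32 V, n = 6.
log K = nE°cell / 0.0592 = (6)(+0.32) / 0.0592 = 32.4.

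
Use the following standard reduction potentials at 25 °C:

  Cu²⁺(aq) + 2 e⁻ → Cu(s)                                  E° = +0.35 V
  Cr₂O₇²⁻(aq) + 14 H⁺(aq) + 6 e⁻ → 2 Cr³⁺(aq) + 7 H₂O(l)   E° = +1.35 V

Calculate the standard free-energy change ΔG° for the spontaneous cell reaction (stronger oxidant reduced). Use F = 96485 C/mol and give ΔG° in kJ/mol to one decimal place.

-578.9 kJ/mol

Cr₂O₇²⁻/Cr³⁺ (E° = +1.35 V) is the cathode; Cu²⁺/Cu (E° = +0.35 V) is the anode, so E°cell = +1.00 V.
Balancing electrons gives n = 6 (lcm of 6 and 2).
ΔG° = −nFE° = −(6)(96485)(+1.00) = -578,910 J = -578.9 kJ/mol.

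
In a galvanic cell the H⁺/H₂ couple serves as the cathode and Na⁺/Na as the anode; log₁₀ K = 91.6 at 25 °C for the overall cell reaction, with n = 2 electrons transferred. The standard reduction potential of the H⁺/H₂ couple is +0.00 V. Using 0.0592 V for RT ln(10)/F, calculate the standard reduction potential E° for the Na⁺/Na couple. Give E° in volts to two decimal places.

E°cell = (0.0592/n)·log K = (0.0592/2)(91.6) = +2.711 V.
Since H⁺/H₂ is the cathode and Na⁺/Na the anode, E°cell = E°(H⁺/H₂) − E°(Na⁺/Na).
So E°(Na⁺/Na) = E°(H⁺/H₂) − E°cell = (+0.00) − (+2.711) = -2.71 V.

-2.71 V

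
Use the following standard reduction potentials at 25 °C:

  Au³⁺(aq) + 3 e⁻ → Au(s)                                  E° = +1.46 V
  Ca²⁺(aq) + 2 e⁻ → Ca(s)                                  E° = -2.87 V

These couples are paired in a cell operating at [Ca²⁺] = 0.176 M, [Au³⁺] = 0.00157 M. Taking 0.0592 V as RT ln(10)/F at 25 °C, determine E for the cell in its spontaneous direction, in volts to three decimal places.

Au³⁺/Au is the cathode (higher E°), Ca²⁺/Ca the anode: E°cell = +1.46 − (-2.87) = +4.33 V, n = 6.
Overall: 2 Au³⁺(aq) + 3 Ca(s) → 2 Au(s) + 3 Ca²⁺(aq)
Q = [Ca²⁺]^3 / ([Au³⁺]^2); log Q = 3.345.
E = E° − (0.0592/n) log Q = +4.33 − (0.0592/6)(3.345) = +4.297 V.

+4.297 V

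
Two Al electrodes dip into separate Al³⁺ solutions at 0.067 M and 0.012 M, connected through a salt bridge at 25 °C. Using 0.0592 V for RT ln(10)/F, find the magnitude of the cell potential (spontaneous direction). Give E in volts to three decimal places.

For a concentration cell E°cell = 0. The 0.067 M side is the cathode (reduction is favoured where [Al³⁺] is higher).
With n = 3, E = −(0.0592/3) log([Al³⁺]ₐₙ/[Al³⁺]꜀ₐₜ) = −(0.0592/3) log(0.012/0.067) = −(0.0592/3)(-0.747) = +0.015 V.

+0.015 V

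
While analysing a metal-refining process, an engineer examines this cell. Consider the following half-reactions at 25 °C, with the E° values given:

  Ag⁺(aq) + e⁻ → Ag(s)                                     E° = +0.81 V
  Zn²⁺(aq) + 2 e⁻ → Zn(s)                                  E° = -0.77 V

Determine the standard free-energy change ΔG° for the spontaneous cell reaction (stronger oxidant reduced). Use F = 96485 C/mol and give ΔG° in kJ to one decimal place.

Ag⁺/Ag (E° = +0.81 V) is the cathode; Zn²⁺/Zn (E° = -0.77 V) is the anode, so E°cell = +1.58 V.
Balancing electrons gives n = 2 (lcm of 1 and 2).
ΔG° = −nFE° = −(2)(96485)(+1.58) = -304,893 J = -304.9 kJ.

-304.9 kJ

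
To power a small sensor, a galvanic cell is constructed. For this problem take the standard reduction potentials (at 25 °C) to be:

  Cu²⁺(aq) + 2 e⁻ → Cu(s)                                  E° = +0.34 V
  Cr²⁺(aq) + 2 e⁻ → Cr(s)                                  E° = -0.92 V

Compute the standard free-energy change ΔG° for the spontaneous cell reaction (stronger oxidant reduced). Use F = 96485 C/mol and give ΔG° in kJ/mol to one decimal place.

Cu²⁺/Cu (E° = +0.34 V) is the cathode; Cr²⁺/Cr (E° = -0.92 V) is the anode, so E°cell = +1.26 V.
Balancing electrons gives n = 2 (lcm of 2 and 2).
ΔG° = −nFE° = −(2)(96485)(+1.26) = -243,142 J = -243.1 kJ/mol.

-243.1 kJ/mol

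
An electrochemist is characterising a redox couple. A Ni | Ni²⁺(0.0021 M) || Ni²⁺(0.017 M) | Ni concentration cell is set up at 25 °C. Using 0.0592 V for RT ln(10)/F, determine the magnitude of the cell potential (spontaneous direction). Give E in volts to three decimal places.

For a concentration cell E°cell = 0. The 0.017 M side is the cathode (reduction is favoured where [Ni²⁺] is higher).
With n = 2, E = −(0.0592/2) log([Ni²⁺]ₐₙ/[Ni²⁺]꜀ₐₜ) = −(0.0592/2) log(0.0021/0.017) = −(0.0592/2)(-0.908) = +0.027 V.

+0.027 V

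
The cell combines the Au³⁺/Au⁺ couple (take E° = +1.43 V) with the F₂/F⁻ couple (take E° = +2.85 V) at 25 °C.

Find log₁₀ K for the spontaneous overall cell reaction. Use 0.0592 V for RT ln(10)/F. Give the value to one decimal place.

Cathode: F₂/F⁻; anode: Au³⁺/Au⁺. E°cell = +1.42 V, n = 2.
log K = nE°cell / 0.0592 = (2)(+1.42) / 0.0592 = 48.0.

48.0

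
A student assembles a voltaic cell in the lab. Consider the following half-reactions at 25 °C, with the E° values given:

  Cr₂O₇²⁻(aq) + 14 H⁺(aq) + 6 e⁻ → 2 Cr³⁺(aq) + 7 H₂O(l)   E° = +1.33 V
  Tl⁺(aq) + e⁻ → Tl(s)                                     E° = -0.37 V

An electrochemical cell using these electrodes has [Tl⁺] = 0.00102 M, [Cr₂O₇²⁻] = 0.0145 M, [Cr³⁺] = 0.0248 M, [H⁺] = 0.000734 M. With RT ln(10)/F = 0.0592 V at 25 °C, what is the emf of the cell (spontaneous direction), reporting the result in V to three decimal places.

+1.458 V

Cr₂O₇²⁻/Cr³⁺ is the cathode (higher E°), Tl⁺/Tl the anode: E°cell = +1.33 − (-0.37) = +1.70 V, n = 6.
Overall: Cr₂O₇²⁻(aq) + 14 H⁺(aq) + 6 Tl(s) → 2 Cr³⁺(aq) + 7 H₂O(l) + 6 Tl⁺(aq)
Q = [Cr³⁺]^2·[Tl⁺]^6 / ([Cr₂O₇²⁻]·[H⁺]^14); log Q = 24.559.
E = E° − (0.0592/n) log Q = +1.70 − (0.0592/6)(24.559) = +1.458 V.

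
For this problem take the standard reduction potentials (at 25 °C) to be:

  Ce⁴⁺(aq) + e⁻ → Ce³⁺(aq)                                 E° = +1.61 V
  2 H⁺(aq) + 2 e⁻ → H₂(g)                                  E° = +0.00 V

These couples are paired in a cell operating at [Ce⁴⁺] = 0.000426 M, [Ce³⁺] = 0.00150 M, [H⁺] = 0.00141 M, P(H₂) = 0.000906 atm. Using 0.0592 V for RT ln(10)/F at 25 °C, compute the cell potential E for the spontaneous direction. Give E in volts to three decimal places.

+1.656 V

Ce⁴⁺/Ce³⁺ is the cathode (higher E°), H⁺/H₂ the anode: E°cell = +1.61 − (+0.00) = +1.61 V, n = 2.
Overall: 2 Ce⁴⁺(aq) + H₂(g) → 2 Ce³⁺(aq) + 2 H⁺(aq)
Q = [Ce³⁺]^2·[H⁺]^2 / ([Ce⁴⁺]^2·P(H₂)); log Q = -1.565.
E = E° − (0.0592/n) log Q = +1.61 − (0.0592/2)(-1.565) = +1.656 V.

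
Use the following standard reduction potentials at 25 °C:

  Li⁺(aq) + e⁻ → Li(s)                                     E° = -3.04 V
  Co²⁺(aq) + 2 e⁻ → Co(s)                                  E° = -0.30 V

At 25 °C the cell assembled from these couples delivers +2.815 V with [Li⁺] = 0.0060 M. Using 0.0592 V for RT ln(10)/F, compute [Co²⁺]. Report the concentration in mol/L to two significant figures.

Co²⁺/Co is the cathode, Li⁺/Li the anode: E°cell = +2.74 V, n = 2.
Overall reaction: Co²⁺(aq) + 2 Li(s) → Co(s) + 2 Li⁺(aq); Q = [Li⁺]^2/[Co²⁺]^1.
From E = E° − (0.0592/n) log Q: log Q = (E° − E)·n/0.0592 = (+2.74 − (+2.815))·2/0.0592 = -2.5338.
So 1·log[Co²⁺] = 2·log(0.006) − log Q = -4.4437 − (-2.5338) = -1.9099; [Co²⁺] = 10^(-1.9099) ≈ 0.012 M.

0.012 M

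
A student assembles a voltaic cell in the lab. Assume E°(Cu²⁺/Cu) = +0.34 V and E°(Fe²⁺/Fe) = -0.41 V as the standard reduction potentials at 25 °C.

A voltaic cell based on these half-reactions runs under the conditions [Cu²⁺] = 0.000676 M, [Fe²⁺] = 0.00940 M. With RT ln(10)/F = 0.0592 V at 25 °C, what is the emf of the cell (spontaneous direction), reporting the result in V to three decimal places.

Cu²⁺/Cu is the cathode (higher E°), Fe²⁺/Fe the anode: E°cell = +0.34 − (-0.41) = +0.75 V, n = 2.
Overall: Cu²⁺(aq) + Fe(s) → Cu(s) + Fe²⁺(aq)
Q = [Fe²⁺] / ([Cu²⁺]); log Q = 1.143.
E = E° − (0.0592/n) log Q = +0.75 − (0.0592/2)(1.143) = +0.716 V.

+0.716 V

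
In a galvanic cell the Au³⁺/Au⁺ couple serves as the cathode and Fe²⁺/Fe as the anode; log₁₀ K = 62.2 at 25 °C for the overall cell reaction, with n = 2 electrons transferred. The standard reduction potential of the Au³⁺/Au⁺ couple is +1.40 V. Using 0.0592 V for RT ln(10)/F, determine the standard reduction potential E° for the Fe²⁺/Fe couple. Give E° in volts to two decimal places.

-0.44 V

E°cell = (0.0592/n)·log K = (0.0592/2)(62.2) = +1.841 V.
Since Au³⁺/Au⁺ is the cathode and Fe²⁺/Fe the anode, E°cell = E°(Au³⁺/Au⁺) − E°(Fe²⁺/Fe).
So E°(Fe²⁺/Fe) = E°(Au³⁺/Au⁺) − E°cell = (+1.40) − (+1.841) = -0.44 V.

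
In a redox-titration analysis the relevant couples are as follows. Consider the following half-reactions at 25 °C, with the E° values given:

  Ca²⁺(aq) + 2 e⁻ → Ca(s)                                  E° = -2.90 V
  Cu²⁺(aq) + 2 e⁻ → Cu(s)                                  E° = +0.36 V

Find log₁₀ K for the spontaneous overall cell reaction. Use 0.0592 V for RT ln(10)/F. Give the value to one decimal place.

Cathode: Cu²⁺/Cu; anode: Ca²⁺/Ca. E°cell = +3.26 V, n = 2.
log K = nE°cell / 0.0592 = (2)(+3.26) / 0.0592 = 110.1.

110.1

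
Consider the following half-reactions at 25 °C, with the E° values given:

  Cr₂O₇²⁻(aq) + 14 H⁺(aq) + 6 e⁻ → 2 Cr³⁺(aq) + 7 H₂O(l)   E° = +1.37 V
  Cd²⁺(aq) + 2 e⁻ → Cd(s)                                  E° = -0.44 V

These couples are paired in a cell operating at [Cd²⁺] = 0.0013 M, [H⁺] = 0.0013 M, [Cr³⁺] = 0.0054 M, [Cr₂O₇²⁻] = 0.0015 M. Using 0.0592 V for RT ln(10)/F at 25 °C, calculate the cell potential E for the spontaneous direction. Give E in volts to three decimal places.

Cr₂O₇²⁻/Cr³⁺ is the cathode (higher E°), Cd²⁺/Cd the anode: E°cell = +1.37 − (-0.44) = +1.81 V, n = 6.
Overall: Cr₂O₇²⁻(aq) + 14 H⁺(aq) + 3 Cd(s) → 2 Cr³⁺(aq) + 7 H₂O(l) + 3 Cd²⁺(aq)
Q = [Cr³⁺]^2·[Cd²⁺]^3 / ([Cr₂O₇²⁻]·[H⁺]^14); log Q = 30.035.
E = E° − (0.0592/n) log Q = +1.81 − (0.0592/6)(30.035) = +1.514 V.

+1.514 V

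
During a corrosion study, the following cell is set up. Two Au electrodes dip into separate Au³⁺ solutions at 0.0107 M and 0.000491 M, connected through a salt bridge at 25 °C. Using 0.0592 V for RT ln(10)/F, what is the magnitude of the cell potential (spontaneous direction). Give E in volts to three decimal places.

+0.026 V

For a concentration cell E°cell = 0. The 0.0107 M side is the cathode (reduction is favoured where [Au³⁺] is higher).
With n = 3, E = −(0.0592/3) log([Au³⁺]ₐₙ/[Au³⁺]꜀ₐₜ) = −(0.0592/3) log(0.000491/0.0107) = −(0.0592/3)(-1.338) = +0.026 V.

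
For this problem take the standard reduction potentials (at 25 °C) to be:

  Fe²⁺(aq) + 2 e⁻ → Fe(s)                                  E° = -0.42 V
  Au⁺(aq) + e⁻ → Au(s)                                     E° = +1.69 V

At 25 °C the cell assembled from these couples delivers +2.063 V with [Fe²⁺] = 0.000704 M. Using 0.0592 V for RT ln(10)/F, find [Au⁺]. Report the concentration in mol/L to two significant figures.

0.0043 M

Au⁺/Au is the cathode, Fe²⁺/Fe the anode: E°cell = +2.11 V, n = 2.
Overall reaction: 2 Au⁺(aq) + Fe(s) → 2 Au(s) + Fe²⁺(aq); Q = [Fe²⁺]^1/[Au⁺]^2.
From E = E° − (0.0592/n) log Q: log Q = (E° − E)·n/0.0592 = (+2.11 − (+2.063))·2/0.0592 = 1.5878.
So 2·log[Au⁺] = 1·log(0.000704) − log Q = -3.1524 − (1.5878) = -4.7402; log[Au⁺] = -4.7402 / 2 = -2.3701; [Au⁺] = 10^(-2.3701) ≈ 0.0043 M.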